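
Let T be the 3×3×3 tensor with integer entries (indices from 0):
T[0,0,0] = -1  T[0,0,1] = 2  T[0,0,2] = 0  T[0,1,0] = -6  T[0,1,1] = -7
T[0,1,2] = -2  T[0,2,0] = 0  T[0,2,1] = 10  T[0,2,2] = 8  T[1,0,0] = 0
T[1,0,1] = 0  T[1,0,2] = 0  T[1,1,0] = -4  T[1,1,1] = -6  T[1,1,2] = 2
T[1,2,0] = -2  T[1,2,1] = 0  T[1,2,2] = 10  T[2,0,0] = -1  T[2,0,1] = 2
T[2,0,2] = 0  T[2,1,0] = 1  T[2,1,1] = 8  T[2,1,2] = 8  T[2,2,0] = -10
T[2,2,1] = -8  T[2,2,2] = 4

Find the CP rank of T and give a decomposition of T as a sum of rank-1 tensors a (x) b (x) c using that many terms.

Lower bound: the mode-1 unfolding of T (rows indexed by i, columns by (j,k) = (0,0), (0,1), (0,2), (1,0), (1,1), (1,2), (2,0), (2,1), (2,2)) is [[-1, 2, 0, -6, -7, -2, 0, 10, 8], [0, 0, 0, -4, -6, 2, -2, 0, 10], [-1, 2, 0, 1, 8, 8, -10, -8, 4]].
There the 3×3 minor on rows i ∈ {0, 1, 2}, columns (j,k) ∈ {(0,0), (1,0), (1,1)} is det [[-1, -6, -7], [0, -4, -6], [-1, 1, 8]] = 18 ≠ 0, so this unfolding has rank ≥ 3; CP rank is at least every unfolding rank, so rank(T) ≥ 3. (Unfolding ranks only ever bound the CP rank from below — rank(T) can be strictly larger than all of them — so the matching upper bound has to come from an explicit 3-term decomposition.)
Upper bound: T is a sum of 3 rank-1 terms, T = [1, 0, 1] (x) [1, 1, 2] (x) [-1, 2, 0] + [1, 2, 2] (x) [0, 1, 2] (x) [-1, -1, 2] + [2, 1, -2] (x) [0, 1, -1] (x) [-2, -4, -2] (one valid choice — decompositions are not unique — normalised so each a, b is primitive with positive first nonzero entry; check it by expanding all entries), so rank(T) ≤ 3.
These bounds meet, so rank(T) = 3.

rank(T) = 3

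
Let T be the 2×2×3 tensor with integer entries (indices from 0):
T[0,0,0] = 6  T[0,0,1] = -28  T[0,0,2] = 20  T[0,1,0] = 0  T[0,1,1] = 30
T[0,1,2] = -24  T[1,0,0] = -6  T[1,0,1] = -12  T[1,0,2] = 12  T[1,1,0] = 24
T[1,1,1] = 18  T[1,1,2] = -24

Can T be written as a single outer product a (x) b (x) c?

No

The mode-1 unfolding of T (rows indexed by i, columns by (j,k) = (0,0), (0,1), (0,2), (1,0), (1,1), (1,2)) is [[6, -28, 20, 0, 30, -24], [-6, -12, 12, 24, 18, -24]].
There the 2×2 minor on rows i ∈ {0, 1}, columns (j,k) ∈ {(0,0), (0,1)} is det [[6, -28], [-6, -12]] = -240 ≠ 0, so this unfolding has rank ≥ 2; CP rank is at least every unfolding rank, so rank(T) ≥ 2.
In particular rank(T) ≥ 2 > 1, so T is not rank-1.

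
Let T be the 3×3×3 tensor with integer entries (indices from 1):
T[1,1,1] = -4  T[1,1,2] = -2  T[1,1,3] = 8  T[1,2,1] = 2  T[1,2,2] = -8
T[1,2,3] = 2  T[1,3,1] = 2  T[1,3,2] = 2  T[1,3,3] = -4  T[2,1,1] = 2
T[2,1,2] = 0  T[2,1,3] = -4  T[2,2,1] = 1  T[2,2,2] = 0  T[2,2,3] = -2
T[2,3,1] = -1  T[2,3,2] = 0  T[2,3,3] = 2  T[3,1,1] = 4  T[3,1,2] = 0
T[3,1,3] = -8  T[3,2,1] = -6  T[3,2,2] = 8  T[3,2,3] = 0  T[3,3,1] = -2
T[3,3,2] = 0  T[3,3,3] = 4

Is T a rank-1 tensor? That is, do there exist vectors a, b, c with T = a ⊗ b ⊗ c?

No

The mode-1 unfolding of T (rows indexed by i, columns by (j,k) = (1,1), (1,2), (1,3), (2,1), (2,2), (2,3), (3,1), (3,2), (3,3)) is [[-4, -2, 8, 2, -8, 2, 2, 2, -4], [2, 0, -4, 1, 0, -2, -1, 0, 2], [4, 0, -8, -6, 8, 0, -2, 0, 4]].
There the 3×3 minor on rows i ∈ {1, 2, 3}, columns (j,k) ∈ {(1,1), (1,2), (2,1)} is det [[-4, -2, 2], [2, 0, 1], [4, 0, -6]] = -32 ≠ 0, so this unfolding has rank ≥ 3; CP rank is at least every unfolding rank, so rank(T) ≥ 3.
In particular rank(T) ≥ 3 > 1, so T is not rank-1.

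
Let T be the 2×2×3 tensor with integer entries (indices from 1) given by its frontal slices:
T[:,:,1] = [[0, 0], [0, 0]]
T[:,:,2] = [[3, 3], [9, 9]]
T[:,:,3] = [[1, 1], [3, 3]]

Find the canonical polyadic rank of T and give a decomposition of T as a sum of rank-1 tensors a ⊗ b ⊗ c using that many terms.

Lower bound: T ≠ 0 (e.g. T[1,1,2] = 3), so rank(T) ≥ 1.
Upper bound: the mode-1 fibre T[:,1,2] = [3, 9] gives a = (1, 3) (primitive direction); the mode-2 fibre T[1,:,2] = [3, 3] gives b = (1, 1); then c[k] = T[1,1,k] / (a[1]·b[1]) = [0, 3, 1] / 1 = (0, 3, 1).
Expanding (1, 3) ⊗ (1, 1) ⊗ (0, 3, 1) reproduces all 12 entries of T, so T = (1, 3) ⊗ (1, 1) ⊗ (0, 3, 1) and rank(T) ≤ 1.
These bounds meet, so rank(T) = 1.

rank(T) = 1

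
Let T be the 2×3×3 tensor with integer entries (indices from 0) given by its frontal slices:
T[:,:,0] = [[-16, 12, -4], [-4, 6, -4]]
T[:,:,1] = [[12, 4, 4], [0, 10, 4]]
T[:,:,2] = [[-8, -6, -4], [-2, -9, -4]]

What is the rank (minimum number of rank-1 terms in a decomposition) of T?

3

Lower bound: the mode-2 unfolding of T (rows indexed by j, columns by (i,k) = (0,0), (0,1), (0,2), (1,0), (1,1), (1,2)) is [[-16, 12, -8, -4, 0, -2], [12, 4, -6, 6, 10, -9], [-4, 4, -4, -4, 4, -4]].
There the 3×3 minor on rows j ∈ {0, 1, 2}, columns (i,k) ∈ {(0,0), (0,1), (0,2)} is det [[-16, 12, -8], [12, 4, -6], [-4, 4, -4]] = 224 ≠ 0, so this unfolding has rank ≥ 3; CP rank is at least every unfolding rank, so rank(T) ≥ 3. (This is only a lower bound: in general the CP rank may exceed every unfolding rank, so we still need to exhibit 3 rank-1 terms summing to T.)
Upper bound: T is a sum of 3 rank-1 terms, T = (1, 1) ⊗ (1, 2, 1) ⊗ (0, 4, -4) + (1, 1) ⊗ (2, -2, 1) ⊗ (-4, 0, 0) + (2, -1) ⊗ (2, -1, 0) ⊗ (-2, 2, -1) (one valid choice — decompositions are not unique — normalised so each a, b is primitive with positive first nonzero entry; check it by expanding all entries), so rank(T) ≤ 3.
These bounds meet, so rank(T) = 3.
Check entry T[0,1,0] = 12: (1)·(2)·(0) + (1)·(-2)·(-4) + (2)·(-1)·(-2) = 12.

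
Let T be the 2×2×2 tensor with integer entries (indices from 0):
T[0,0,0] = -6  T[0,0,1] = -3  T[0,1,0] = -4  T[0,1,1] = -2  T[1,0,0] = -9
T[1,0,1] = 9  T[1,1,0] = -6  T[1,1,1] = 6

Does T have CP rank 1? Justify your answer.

No

The mode-3 unfolding of T (rows indexed by k, columns by (i,j) = (0,0), (0,1), (1,0), (1,1)) is [[-6, -4, -9, -6], [-3, -2, 9, 6]].
There the 2×2 minor on rows k ∈ {0, 1}, columns (i,j) ∈ {(0,0), (1,0)} is det [[-6, -9], [-3, 9]] = -81 ≠ 0, so this unfolding has rank ≥ 2; CP rank is at least every unfolding rank, so rank(T) ≥ 2.
In particular rank(T) ≥ 2 > 1, so T is not rank-1.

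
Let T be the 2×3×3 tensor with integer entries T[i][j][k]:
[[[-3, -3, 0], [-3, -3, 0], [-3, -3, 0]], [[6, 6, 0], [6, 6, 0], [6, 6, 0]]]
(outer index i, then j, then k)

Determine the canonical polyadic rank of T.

Lower bound: T ≠ 0 (e.g. T[0,0,0] = -3), so rank(T) ≥ 1.
Upper bound: if T = a ⊗ b ⊗ c then every fibre of T is a multiple of the corresponding factor, so read the factors off the fibres through the nonzero entry T[0,0,0] = -3.
The mode-1 fibre T[:,0,0] = [-3, 6] gives a = [1, -2] (primitive direction); the mode-2 fibre T[0,:,0] = [-3, -3, -3] gives b = [1, 1, 1]; then c[k] = T[0,0,k] / (a[0]·b[0]) = [-3, -3, 0] / 1 = [-3, -3, 0].
Expanding [1, -2] ⊗ [1, 1, 1] ⊗ [-3, -3, 0] reproduces all 18 entries of T, so T = [1, -2] ⊗ [1, 1, 1] ⊗ [-3, -3, 0] and rank(T) ≤ 1.
These bounds meet, so rank(T) = 1.

1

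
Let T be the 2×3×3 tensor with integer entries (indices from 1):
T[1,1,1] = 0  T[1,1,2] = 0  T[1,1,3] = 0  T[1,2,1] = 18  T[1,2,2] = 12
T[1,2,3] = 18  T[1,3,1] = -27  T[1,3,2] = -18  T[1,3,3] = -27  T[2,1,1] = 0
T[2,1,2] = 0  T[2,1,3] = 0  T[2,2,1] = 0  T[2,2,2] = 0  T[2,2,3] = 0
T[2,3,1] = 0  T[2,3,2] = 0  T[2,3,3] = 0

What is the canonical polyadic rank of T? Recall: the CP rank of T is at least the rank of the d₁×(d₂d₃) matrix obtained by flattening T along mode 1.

Lower bound: T ≠ 0 (e.g. T[1,2,1] = 18), so rank(T) ≥ 1.
Upper bound: the mode-1 fibre T[:,2,1] = [18, 0] gives a = [1, 0] (primitive direction); the mode-2 fibre T[1,:,1] = [0, 18, -27] gives b = [0, 2, -3]; then c[k] = T[1,2,k] / (a[1]·b[2]) = [18, 12, 18] / 2 = [9, 6, 9].
Expanding [1, 0] (x) [0, 2, -3] (x) [9, 6, 9] reproduces all 18 entries of T, so T = [1, 0] (x) [0, 2, -3] (x) [9, 6, 9] and rank(T) ≤ 1.
These bounds meet, so rank(T) = 1.

1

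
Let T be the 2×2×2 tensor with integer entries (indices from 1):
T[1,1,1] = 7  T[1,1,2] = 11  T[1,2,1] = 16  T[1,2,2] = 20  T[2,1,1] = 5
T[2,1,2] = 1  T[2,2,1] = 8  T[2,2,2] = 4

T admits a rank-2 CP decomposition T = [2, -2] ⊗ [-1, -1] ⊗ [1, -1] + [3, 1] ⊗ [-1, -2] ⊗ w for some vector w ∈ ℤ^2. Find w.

w = [-3, -3]

Subtract the known terms from T to get the rank-1 residual R = [3, 1] ⊗ [-1, -2] ⊗ w, so R[i,j,k] = a[i]·b[j]·w[k]. Pick indices with nonzero a[1]·b[1] = (3)·(-1) = -3. Only the fibre through (1,1,·) is needed: R[1,1,:] = T[1,1,:] − Σₗ aₗ[1]bₗ[1]cₗ = [7, 11] − (2)·(-1)·[1, -1] = [9, 9]. Then w[k] = R[1,1,k] / -3 for each k, giving w = [9, 9] / -3 = [-3, -3].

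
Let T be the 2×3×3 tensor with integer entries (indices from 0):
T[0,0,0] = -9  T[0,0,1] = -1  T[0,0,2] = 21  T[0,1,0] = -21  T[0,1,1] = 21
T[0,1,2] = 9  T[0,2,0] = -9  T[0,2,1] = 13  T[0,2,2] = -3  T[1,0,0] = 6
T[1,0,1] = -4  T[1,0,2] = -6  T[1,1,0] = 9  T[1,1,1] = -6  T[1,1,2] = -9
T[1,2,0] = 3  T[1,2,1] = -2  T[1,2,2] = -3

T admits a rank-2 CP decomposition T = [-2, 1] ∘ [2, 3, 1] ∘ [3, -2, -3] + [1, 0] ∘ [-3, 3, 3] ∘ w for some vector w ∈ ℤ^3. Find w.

Subtract the known terms from T to get the rank-1 residual R = [1, 0] ∘ [-3, 3, 3] ∘ w, so R[i,j,k] = a[i]·b[j]·w[k]. Pick indices with nonzero a[0]·b[0] = (1)·(-3) = -3. Only the fibre through (0,0,·) is needed: R[0,0,:] = T[0,0,:] − Σₗ aₗ[0]bₗ[0]cₗ = [-9, -1, 21] − (-2)·(2)·[3, -2, -3] = [3, -9, 9]. Then w[k] = R[0,0,k] / -3 for each k, giving w = [3, -9, 9] / -3 = [-1, 3, -3].

w = [-1, 3, -3]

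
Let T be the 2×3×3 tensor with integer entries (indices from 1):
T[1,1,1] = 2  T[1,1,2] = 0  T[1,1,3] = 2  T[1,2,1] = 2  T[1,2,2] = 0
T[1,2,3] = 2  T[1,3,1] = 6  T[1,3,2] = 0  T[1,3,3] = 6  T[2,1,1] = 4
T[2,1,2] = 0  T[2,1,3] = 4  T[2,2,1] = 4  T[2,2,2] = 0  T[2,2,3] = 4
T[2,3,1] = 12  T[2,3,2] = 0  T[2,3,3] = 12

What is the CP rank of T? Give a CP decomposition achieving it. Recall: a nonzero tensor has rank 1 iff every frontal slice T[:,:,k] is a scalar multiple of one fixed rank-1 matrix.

Lower bound: T ≠ 0 (e.g. T[1,1,1] = 2), so rank(T) ≥ 1.
Upper bound: if T = a ⊗ b ⊗ c then every fibre of T is a multiple of the corresponding factor, so read the factors off the fibres through the nonzero entry T[1,1,1] = 2.
The mode-1 fibre T[:,1,1] = [2, 4] gives a = (1, 2) (primitive direction); the mode-2 fibre T[1,:,1] = [2, 2, 6] gives b = (1, 1, 3); then c[k] = T[1,1,k] / (a[1]·b[1]) = [2, 0, 2] / 1 = (2, 0, 2).
Expanding (1, 2) ⊗ (1, 1, 3) ⊗ (2, 0, 2) reproduces all 18 entries of T, so T = (1, 2) ⊗ (1, 1, 3) ⊗ (2, 0, 2) and rank(T) ≤ 1.
These bounds meet, so rank(T) = 1.

rank(T) = 1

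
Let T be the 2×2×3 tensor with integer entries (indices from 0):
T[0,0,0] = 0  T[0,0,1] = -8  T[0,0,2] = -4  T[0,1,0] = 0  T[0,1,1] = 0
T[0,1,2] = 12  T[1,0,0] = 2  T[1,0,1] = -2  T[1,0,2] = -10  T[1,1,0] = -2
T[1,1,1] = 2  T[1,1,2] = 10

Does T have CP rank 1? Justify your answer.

The mode-3 unfolding of T (rows indexed by k, columns by (i,j) = (0,0), (0,1), (1,0), (1,1)) is [[0, 0, 2, -2], [-8, 0, -2, 2], [-4, 12, -10, 10]].
There the 3×3 minor on rows k ∈ {0, 1, 2}, columns (i,j) ∈ {(0,0), (0,1), (1,0)} is det [[0, 0, 2], [-8, 0, -2], [-4, 12, -10]] = -192 ≠ 0, so this unfolding has rank ≥ 3; CP rank is at least every unfolding rank, so rank(T) ≥ 3.
In particular rank(T) ≥ 3 > 1, so T is not rank-1.

No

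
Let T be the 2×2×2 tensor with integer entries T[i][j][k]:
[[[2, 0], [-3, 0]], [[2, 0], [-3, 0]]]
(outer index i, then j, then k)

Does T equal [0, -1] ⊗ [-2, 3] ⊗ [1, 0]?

Reconstruct entry (0,0,0) from the claimed factors: Σₗ aₗ[0]bₗ[0]cₗ[0] = (0)·(-2)·(1) = 0, but T[0,0,0] = 2. The claim is false.

No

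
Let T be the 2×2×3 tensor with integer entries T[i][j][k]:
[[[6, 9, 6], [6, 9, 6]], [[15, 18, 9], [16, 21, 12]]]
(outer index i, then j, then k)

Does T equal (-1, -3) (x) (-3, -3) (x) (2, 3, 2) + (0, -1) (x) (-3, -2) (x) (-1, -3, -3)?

Yes

Reconstruct entrywise from the claimed factors. For example, T[1,1,0] = 16 and Σₗ aₗ[1]bₗ[1]cₗ[0] = (-3)·(-3)·(2) + (-1)·(-2)·(-1) = 16; checking all 12 entries, every one matches. The claim holds.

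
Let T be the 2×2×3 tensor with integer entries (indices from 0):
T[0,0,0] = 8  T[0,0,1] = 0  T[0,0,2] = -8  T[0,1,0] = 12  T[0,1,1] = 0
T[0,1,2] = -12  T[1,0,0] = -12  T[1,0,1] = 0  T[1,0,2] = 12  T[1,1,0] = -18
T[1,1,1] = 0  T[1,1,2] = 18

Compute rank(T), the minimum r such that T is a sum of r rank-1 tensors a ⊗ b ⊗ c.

Lower bound: T ≠ 0 (e.g. T[0,0,0] = 8), so rank(T) ≥ 1.
Upper bound: if T = a ⊗ b ⊗ c then every fibre of T is a multiple of the corresponding factor, so read the factors off the fibres through the nonzero entry T[0,0,0] = 8.
The mode-1 fibre T[:,0,0] = [8, -12] gives a = [2, -3] (primitive direction); the mode-2 fibre T[0,:,0] = [8, 12] gives b = [2, 3]; then c[k] = T[0,0,k] / (a[0]·b[0]) = [8, 0, -8] / 4 = [2, 0, -2].
Expanding [2, -3] ⊗ [2, 3] ⊗ [2, 0, -2] reproduces all 12 entries of T, so T = [2, -3] ⊗ [2, 3] ⊗ [2, 0, -2] and rank(T) ≤ 1.
These bounds meet, so rank(T) = 1.

1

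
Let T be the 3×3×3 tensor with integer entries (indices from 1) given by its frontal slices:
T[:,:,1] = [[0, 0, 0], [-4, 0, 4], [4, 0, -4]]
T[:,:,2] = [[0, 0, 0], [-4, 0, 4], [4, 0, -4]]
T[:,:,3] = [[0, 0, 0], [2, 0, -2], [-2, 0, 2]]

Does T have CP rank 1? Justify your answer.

Yes

The mode-1 fibre T[:,1,1] = [0, -4, 4] gives a = (0, 1, -1) (primitive direction); the mode-2 fibre T[2,:,1] = [-4, 0, 4] gives b = (1, 0, -1); then c[k] = T[2,1,k] / (a[2]·b[1]) = [-4, -4, 2] / 1 = (-4, -4, 2).
Expanding (0, 1, -1) (x) (1, 0, -1) (x) (-4, -4, 2) reproduces all 27 entries of T, so T = (0, 1, -1) (x) (1, 0, -1) (x) (-4, -4, 2) and rank(T) ≤ 1.
Equivalently every frontal slice T[:,:,k] is c[k] times the rank-1 matrix (0, 1, -1) (x) (1, 0, -1). So T has rank 1 (it is nonzero).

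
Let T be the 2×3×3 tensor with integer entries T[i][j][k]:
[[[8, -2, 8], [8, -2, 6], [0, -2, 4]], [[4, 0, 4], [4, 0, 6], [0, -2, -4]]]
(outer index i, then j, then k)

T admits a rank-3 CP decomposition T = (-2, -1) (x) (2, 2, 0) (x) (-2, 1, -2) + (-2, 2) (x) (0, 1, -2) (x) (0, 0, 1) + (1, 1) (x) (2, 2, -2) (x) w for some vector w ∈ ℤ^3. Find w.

w = (0, 1, 0)

Subtract the known terms from T to get the rank-1 residual R = (1, 1) (x) (2, 2, -2) (x) w, so R[i,j,k] = a[i]·b[j]·w[k]. Pick indices with nonzero a[0]·b[0] = (1)·(2) = 2. Only the fibre through (0,0,·) is needed: R[0,0,:] = T[0,0,:] − Σₗ aₗ[0]bₗ[0]cₗ = [8, -2, 8] − (-2)·(2)·(-2, 1, -2) − (-2)·(0)·(0, 0, 1) = [0, 2, 0]. Then w[k] = R[0,0,k] / 2 for each k, giving w = [0, 2, 0] / 2 = (0, 1, 0).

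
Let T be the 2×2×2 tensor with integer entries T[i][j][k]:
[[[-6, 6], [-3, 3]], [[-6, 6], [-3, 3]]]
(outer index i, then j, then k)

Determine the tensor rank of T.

Lower bound: T ≠ 0 (e.g. T[0,0,0] = -6), so rank(T) ≥ 1.
Upper bound: if T = a ⊗ b ⊗ c then every fibre of T is a multiple of the corresponding factor, so read the factors off the fibres through the nonzero entry T[0,0,0] = -6.
The mode-1 fibre T[:,0,0] = [-6, -6] gives a = [1, 1] (primitive direction); the mode-2 fibre T[0,:,0] = [-6, -3] gives b = [2, 1]; then c[k] = T[0,0,k] / (a[0]·b[0]) = [-6, 6] / 2 = [-3, 3].
Expanding [1, 1] ⊗ [2, 1] ⊗ [-3, 3] reproduces all 8 entries of T, so T = [1, 1] ⊗ [2, 1] ⊗ [-3, 3] and rank(T) ≤ 1.
These bounds meet, so rank(T) = 1.
Check entry T[0,1,1] = 3: (1)·(1)·(3) = 3.

1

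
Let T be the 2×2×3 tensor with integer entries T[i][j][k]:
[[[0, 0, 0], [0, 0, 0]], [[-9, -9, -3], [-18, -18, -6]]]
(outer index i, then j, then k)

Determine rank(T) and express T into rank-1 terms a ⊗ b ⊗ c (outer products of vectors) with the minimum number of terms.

rank(T) = 1

Lower bound: T ≠ 0 (e.g. T[1,0,0] = -9), so rank(T) ≥ 1.
Upper bound: if T = a ⊗ b ⊗ c then every fibre of T is a multiple of the corresponding factor, so read the factors off the fibres through the nonzero entry T[1,0,0] = -9.
The mode-1 fibre T[:,0,0] = [0, -9] gives a = [0, 1] (primitive direction); the mode-2 fibre T[1,:,0] = [-9, -18] gives b = [1, 2]; then c[k] = T[1,0,k] / (a[1]·b[0]) = [-9, -9, -3] / 1 = [-9, -9, -3].
Expanding [0, 1] ⊗ [1, 2] ⊗ [-9, -9, -3] reproduces all 12 entries of T, so T = [0, 1] ⊗ [1, 2] ⊗ [-9, -9, -3] and rank(T) ≤ 1.
These bounds meet, so rank(T) = 1.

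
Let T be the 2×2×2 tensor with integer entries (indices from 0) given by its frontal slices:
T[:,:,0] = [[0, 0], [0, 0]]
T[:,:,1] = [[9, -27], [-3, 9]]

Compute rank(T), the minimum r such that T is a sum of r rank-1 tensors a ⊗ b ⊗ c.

1

Lower bound: T ≠ 0 (e.g. T[0,0,1] = 9), so rank(T) ≥ 1.
Upper bound: if T = a ⊗ b ⊗ c then every fibre of T is a multiple of the corresponding factor, so read the factors off the fibres through the nonzero entry T[0,0,1] = 9.
The mode-1 fibre T[:,0,1] = [9, -3] gives a = (3, -1) (primitive direction); the mode-2 fibre T[0,:,1] = [9, -27] gives b = (1, -3); then c[k] = T[0,0,k] / (a[0]·b[0]) = [0, 9] / 3 = (0, 3).
Expanding (3, -1) ⊗ (1, -3) ⊗ (0, 3) reproduces all 8 entries of T, so T = (3, -1) ⊗ (1, -3) ⊗ (0, 3) and rank(T) ≤ 1.
These bounds meet, so rank(T) = 1.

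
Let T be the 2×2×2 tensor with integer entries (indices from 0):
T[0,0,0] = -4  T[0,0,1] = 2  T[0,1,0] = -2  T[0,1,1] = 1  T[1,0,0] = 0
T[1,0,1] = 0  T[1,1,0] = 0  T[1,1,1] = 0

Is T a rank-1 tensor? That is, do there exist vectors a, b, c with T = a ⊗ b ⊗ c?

Yes

The mode-1 fibre T[:,0,0] = [-4, 0] gives a = [1, 0] (primitive direction); the mode-2 fibre T[0,:,0] = [-4, -2] gives b = [2, 1]; then c[k] = T[0,0,k] / (a[0]·b[0]) = [-4, 2] / 2 = [-2, 1].
Expanding [1, 0] ⊗ [2, 1] ⊗ [-2, 1] reproduces all 8 entries of T, so T = [1, 0] ⊗ [2, 1] ⊗ [-2, 1] and rank(T) ≤ 1.
Equivalently every frontal slice T[:,:,k] is c[k] times the rank-1 matrix [1, 0] ⊗ [2, 1]. So T has rank 1 (it is nonzero).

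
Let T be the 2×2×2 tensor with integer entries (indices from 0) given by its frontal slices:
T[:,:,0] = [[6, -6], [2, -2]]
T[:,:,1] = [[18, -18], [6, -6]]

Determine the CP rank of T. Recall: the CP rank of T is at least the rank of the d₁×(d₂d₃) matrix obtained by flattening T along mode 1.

1

Lower bound: T ≠ 0 (e.g. T[0,0,0] = 6), so rank(T) ≥ 1.
Upper bound: the mode-1 fibre T[:,0,0] = [6, 2] gives a = [3, 1] (primitive direction); the mode-2 fibre T[0,:,0] = [6, -6] gives b = [1, -1]; then c[k] = T[0,0,k] / (a[0]·b[0]) = [6, 18] / 3 = [2, 6].
Expanding [3, 1] ∘ [1, -1] ∘ [2, 6] reproduces all 8 entries of T, so T = [3, 1] ∘ [1, -1] ∘ [2, 6] and rank(T) ≤ 1.
These bounds meet, so rank(T) = 1.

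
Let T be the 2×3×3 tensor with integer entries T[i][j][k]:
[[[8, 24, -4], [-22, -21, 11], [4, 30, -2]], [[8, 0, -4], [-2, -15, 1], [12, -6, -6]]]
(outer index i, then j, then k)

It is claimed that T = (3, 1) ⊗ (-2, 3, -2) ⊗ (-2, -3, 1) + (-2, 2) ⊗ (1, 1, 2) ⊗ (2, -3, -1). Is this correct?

Yes

Reconstruct entrywise from the claimed factors. For example, T[0,2,0] = 4 and Σₗ aₗ[0]bₗ[2]cₗ[0] = (3)·(-2)·(-2) + (-2)·(2)·(2) = 4; checking all 18 entries, every one matches. The claim holds.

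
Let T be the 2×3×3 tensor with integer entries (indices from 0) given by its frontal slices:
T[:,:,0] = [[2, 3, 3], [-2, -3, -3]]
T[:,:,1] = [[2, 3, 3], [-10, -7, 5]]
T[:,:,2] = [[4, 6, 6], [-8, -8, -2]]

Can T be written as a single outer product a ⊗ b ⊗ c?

No

The mode-3 unfolding of T (rows indexed by k, columns by (i,j) = (0,0), (0,1), (0,2), (1,0), (1,1), (1,2)) is [[2, 3, 3, -2, -3, -3], [2, 3, 3, -10, -7, 5], [4, 6, 6, -8, -8, -2]].
There the 2×2 minor on rows k ∈ {0, 1}, columns (i,j) ∈ {(0,0), (1,0)} is det [[2, -2], [2, -10]] = -16 ≠ 0, so this unfolding has rank ≥ 2; CP rank is at least every unfolding rank, so rank(T) ≥ 2.
In particular rank(T) ≥ 2 > 1, so T is not rank-1.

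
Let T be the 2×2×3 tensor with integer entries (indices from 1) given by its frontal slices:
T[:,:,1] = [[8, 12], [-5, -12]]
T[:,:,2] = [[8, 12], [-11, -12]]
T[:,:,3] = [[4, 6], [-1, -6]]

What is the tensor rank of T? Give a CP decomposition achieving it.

rank(T) = 2

Lower bound: the mode-1 unfolding of T (rows indexed by i, columns by (j,k) = (1,1), (1,2), (1,3), (2,1), (2,2), (2,3)) is [[8, 8, 4, 12, 12, 6], [-5, -11, -1, -12, -12, -6]].
There the 2×2 minor on rows i ∈ {1, 2}, columns (j,k) ∈ {(1,1), (1,2)} is det [[8, 8], [-5, -11]] = -48 ≠ 0, so this unfolding has rank ≥ 2; CP rank is at least every unfolding rank, so rank(T) ≥ 2. (This is only a lower bound: in general the CP rank may exceed every unfolding rank, so we still need to exhibit 2 rank-1 terms summing to T.)
Upper bound — finding two terms. Write S_k = T[:,:,k] for the frontal slices: S₁ = [[8, 12], [-5, -12]], S₂ = [[8, 12], [-11, -12]], S₃ = [[4, 6], [-1, -6]].
If T = a₁ ⊗ b₁ ⊗ c₁ + a₂ ⊗ b₂ ⊗ c₂ then each S_k = c₁[k]·a₁b₁ᵀ + c₂[k]·a₂b₂ᵀ. S₁ and S₂ are linearly independent, so a₁b₁ᵀ and a₂b₂ᵀ must span the same plane of matrices: they are the rank-1 matrices of the form x·S₁ + y·S₂.
det(x·S₁ + y·S₂) is −36·x² + 36·y² = (-36)·(x − y)(x + y), vanishing at (x:y) = (1:1) and (1:-1).
M₁ = S₁ + S₂ = [[16, 24], [-16, -24]] = 8·[1, -1][2, 3]ᵀ and M₂ = S₁ − S₂ = [[0, 0], [6, 0]] = 6·[0, 1][1, 0]ᵀ, so take a₁ = [1, -1], b₁ = [2, 3], a₂ = [0, 1], b₂ = [1, 0].
Each slice is an integer combination of E₁ = a₁b₁ᵀ and E₂ = a₂b₂ᵀ: S₁ = 4·E₁ + 3·E₂, S₂ = 4·E₁ − 3·E₂, S₃ = 2·E₁ + 3·E₂; reading off coefficients, c₁ = [4, 4, 2] and c₂ = [3, -3, 3].
Hence T = [1, -1] ⊗ [2, 3] ⊗ [4, 4, 2] + [0, 1] ⊗ [1, 0] ⊗ [3, -3, 3], so rank(T) ≤ 2.
These bounds meet, so rank(T) = 2.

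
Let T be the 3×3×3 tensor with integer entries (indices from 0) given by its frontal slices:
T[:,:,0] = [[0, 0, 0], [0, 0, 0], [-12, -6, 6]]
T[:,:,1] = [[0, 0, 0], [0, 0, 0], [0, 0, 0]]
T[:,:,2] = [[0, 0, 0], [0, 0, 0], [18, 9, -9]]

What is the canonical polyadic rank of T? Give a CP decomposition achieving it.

Lower bound: T ≠ 0 (e.g. T[2,0,0] = -12), so rank(T) ≥ 1.
Upper bound: if T = a (x) b (x) c then every fibre of T is a multiple of the corresponding factor, so read the factors off the fibres through the nonzero entry T[2,0,0] = -12.
The mode-1 fibre T[:,0,0] = [0, 0, -12] gives a = [0, 0, 1] (primitive direction); the mode-2 fibre T[2,:,0] = [-12, -6, 6] gives b = [2, 1, -1]; then c[k] = T[2,0,k] / (a[2]·b[0]) = [-12, 0, 18] / 2 = [-6, 0, 9].
Expanding [0, 0, 1] (x) [2, 1, -1] (x) [-6, 0, 9] reproduces all 27 entries of T, so T = [0, 0, 1] (x) [2, 1, -1] (x) [-6, 0, 9] and rank(T) ≤ 1.
These bounds meet, so rank(T) = 1.

rank(T) = 1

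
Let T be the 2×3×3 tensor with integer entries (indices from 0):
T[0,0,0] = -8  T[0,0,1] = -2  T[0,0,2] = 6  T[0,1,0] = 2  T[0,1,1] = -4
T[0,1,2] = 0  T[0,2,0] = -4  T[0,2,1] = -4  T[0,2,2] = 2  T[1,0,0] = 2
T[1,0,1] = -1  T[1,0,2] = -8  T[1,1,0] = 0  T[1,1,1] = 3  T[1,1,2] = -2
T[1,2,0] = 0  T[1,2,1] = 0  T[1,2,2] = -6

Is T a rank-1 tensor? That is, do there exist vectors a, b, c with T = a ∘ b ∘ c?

The mode-3 unfolding of T (rows indexed by k, columns by (i,j) = (0,0), (0,1), (0,2), (1,0), (1,1), (1,2)) is [[-8, 2, -4, 2, 0, 0], [-2, -4, -4, -1, 3, 0], [6, 0, 2, -8, -2, -6]].
There the 3×3 minor on rows k ∈ {0, 1, 2}, columns (i,j) ∈ {(0,0), (0,1), (0,2)} is det [[-8, 2, -4], [-2, -4, -4], [6, 0, 2]] = -72 ≠ 0, so this unfolding has rank ≥ 3; CP rank is at least every unfolding rank, so rank(T) ≥ 3.
In particular rank(T) ≥ 3 > 1, so T is not rank-1.

No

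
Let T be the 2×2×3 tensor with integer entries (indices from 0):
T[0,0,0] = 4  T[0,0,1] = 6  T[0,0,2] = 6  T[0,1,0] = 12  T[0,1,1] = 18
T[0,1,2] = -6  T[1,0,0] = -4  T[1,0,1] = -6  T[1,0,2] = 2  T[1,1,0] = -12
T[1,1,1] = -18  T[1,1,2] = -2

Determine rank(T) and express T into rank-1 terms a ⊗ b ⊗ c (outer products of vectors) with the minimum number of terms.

Lower bound: the mode-3 unfolding of T (rows indexed by k, columns by (i,j) = (0,0), (0,1), (1,0), (1,1)) is [[4, 12, -4, -12], [6, 18, -6, -18], [6, -6, 2, -2]].
There the 2×2 minor on rows k ∈ {0, 2}, columns (i,j) ∈ {(0,0), (0,1)} is det [[4, 12], [6, -6]] = -96 ≠ 0, so this unfolding has rank ≥ 2; CP rank is at least every unfolding rank, so rank(T) ≥ 2. (This is only a lower bound: in general the CP rank may exceed every unfolding rank, so we still need to exhibit 2 rank-1 terms summing to T.)
Upper bound — finding two terms. Write S_k = T[:,:,k] for the frontal slices: S₀ = [[4, 12], [-4, -12]], S₁ = [[6, 18], [-6, -18]], S₂ = [[6, -6], [2, -2]].
If T = a₁ ⊗ b₁ ⊗ c₁ + a₂ ⊗ b₂ ⊗ c₂ then each S_k = c₁[k]·a₁b₁ᵀ + c₂[k]·a₂b₂ᵀ. S₀ and S₂ are linearly independent, so a₁b₁ᵀ and a₂b₂ᵀ must span the same plane of matrices: they are the rank-1 matrices of the form x·S₀ + y·S₂.
det(x·S₀ + y·S₂) is −128·xy = (-128)·(y)(x), vanishing at (x:y) = (1:0) and (0:1).
M₁ = S₀ = [[4, 12], [-4, -12]] = 4·[1, -1][1, 3]ᵀ and M₂ = S₂ = [[6, -6], [2, -2]] = 2·[3, 1][1, -1]ᵀ, so take a₁ = [1, -1], b₁ = [1, 3], a₂ = [3, 1], b₂ = [1, -1].
Each slice is an integer combination of E₁ = a₁b₁ᵀ and E₂ = a₂b₂ᵀ: S₀ = 4·E₁, S₁ = 6·E₁, S₂ = 2·E₂; reading off coefficients, c₁ = [4, 6, 0] and c₂ = [0, 0, 2].
Hence T = [1, -1] ⊗ [1, 3] ⊗ [4, 6, 0] + [3, 1] ⊗ [1, -1] ⊗ [0, 0, 2], so rank(T) ≤ 2.
These bounds meet, so rank(T) = 2.

rank(T) = 2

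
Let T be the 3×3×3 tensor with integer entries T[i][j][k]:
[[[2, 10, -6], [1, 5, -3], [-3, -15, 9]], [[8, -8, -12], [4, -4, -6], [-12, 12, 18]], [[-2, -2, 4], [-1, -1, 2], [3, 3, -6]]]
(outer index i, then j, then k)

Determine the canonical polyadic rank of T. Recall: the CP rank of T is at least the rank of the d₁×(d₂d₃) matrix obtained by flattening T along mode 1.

2

Lower bound: the mode-3 unfolding of T (rows indexed by k, columns by (i,j) = (0,0), (0,1), (0,2), (1,0), (1,1), (1,2), (2,0), (2,1), (2,2)) is [[2, 1, -3, 8, 4, -12, -2, -1, 3], [10, 5, -15, -8, -4, 12, -2, -1, 3], [-6, -3, 9, -12, -6, 18, 4, 2, -6]].
There the 2×2 minor on rows k ∈ {0, 1}, columns (i,j) ∈ {(0,0), (1,0)} is det [[2, 8], [10, -8]] = -96 ≠ 0, so this unfolding has rank ≥ 2; CP rank is at least every unfolding rank, so rank(T) ≥ 2. (Flattening ranks never certify an upper bound on CP rank; for that we must actually write T with 2 rank-1 terms.)
Upper bound — finding two terms. Every mode-2 slice of T is a multiple of one matrix: T[:,j,:] = b[j]·M with b = [2, 1, -3] and M = [[1, 5, -3], [4, -4, -6], [-1, -1, 2]] (rows indexed by i, columns by k). So it suffices to write M as a sum of two rank-1 matrices.
The rows of M satisfy (row 1) = −2·(row 0) − 6·(row 2), so splitting by rows, M = [1, -2, 0][1, 5, -3]ᵀ + [0, -6, 1][-1, -1, 2]ᵀ.
Hence T = [1, -2, 0] ⊗ [2, 1, -3] ⊗ [1, 5, -3] + [0, -6, 1] ⊗ [2, 1, -3] ⊗ [-1, -1, 2], so rank(T) ≤ 2.
These bounds meet, so rank(T) = 2.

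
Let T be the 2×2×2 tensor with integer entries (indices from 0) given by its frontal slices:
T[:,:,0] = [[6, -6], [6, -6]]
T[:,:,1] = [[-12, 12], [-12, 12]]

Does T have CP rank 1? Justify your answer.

Yes

If T = a ⊗ b ⊗ c then every fibre of T is a multiple of the corresponding factor, so read the factors off the fibres through the nonzero entry T[0,0,0] = 6.
The mode-1 fibre T[:,0,0] = [6, 6] gives a = (1, 1) (primitive direction); the mode-2 fibre T[0,:,0] = [6, -6] gives b = (1, -1); then c[k] = T[0,0,k] / (a[0]·b[0]) = [6, -12] / 1 = (6, -12).
Expanding (1, 1) ⊗ (1, -1) ⊗ (6, -12) reproduces all 8 entries of T, so T = (1, 1) ⊗ (1, -1) ⊗ (6, -12) and rank(T) ≤ 1.
Equivalently every frontal slice T[:,:,k] is c[k] times the rank-1 matrix (1, 1) ⊗ (1, -1). So T has rank 1 (it is nonzero).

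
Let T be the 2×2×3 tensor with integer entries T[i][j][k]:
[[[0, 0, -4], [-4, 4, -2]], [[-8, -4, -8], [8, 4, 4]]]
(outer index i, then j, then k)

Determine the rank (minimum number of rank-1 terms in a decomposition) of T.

Lower bound: the mode-3 unfolding of T (rows indexed by k, columns by (i,j) = (0,0), (0,1), (1,0), (1,1)) is [[0, -4, -8, 8], [0, 4, -4, 4], [-4, -2, -8, 4]].
There the 3×3 minor on rows k ∈ {0, 1, 2}, columns (i,j) ∈ {(0,0), (0,1), (1,0)} is det [[0, -4, -8], [0, 4, -4], [-4, -2, -8]] = -192 ≠ 0, so this unfolding has rank ≥ 3; CP rank is at least every unfolding rank, so rank(T) ≥ 3. (This is only a lower bound: in general the CP rank may exceed every unfolding rank, so we still need to exhibit 3 rank-1 terms summing to T.)
Upper bound: T is a sum of 3 rank-1 terms, T = (0, 1) ⊗ (1, -1) ⊗ (-8, -4, -4) + (1, 0) ⊗ (0, 1) ⊗ (-4, 4, -2) + (1, 1) ⊗ (1, 0) ⊗ (0, 0, -4) (written with every a and b primitive with positive leading entry and the scale carried by c; CP decompositions are not unique, and this one is verified by expanding entrywise), so rank(T) ≤ 3.
These bounds meet, so rank(T) = 3.
Check entry T[1,0,0] = -8: (1)·(1)·(-8) + (0)·(0)·(-4) + (1)·(1)·(0) = -8.

3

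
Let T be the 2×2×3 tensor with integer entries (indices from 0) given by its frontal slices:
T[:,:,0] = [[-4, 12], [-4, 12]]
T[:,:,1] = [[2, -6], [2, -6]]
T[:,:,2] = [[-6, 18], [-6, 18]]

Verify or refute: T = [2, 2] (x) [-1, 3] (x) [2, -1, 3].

Reconstruct entrywise from the claimed factors. For example, T[0,0,2] = -6 and Σₗ aₗ[0]bₗ[0]cₗ[2] = (2)·(-1)·(3) = -6; checking all 12 entries, every one matches. The claim holds.

Yes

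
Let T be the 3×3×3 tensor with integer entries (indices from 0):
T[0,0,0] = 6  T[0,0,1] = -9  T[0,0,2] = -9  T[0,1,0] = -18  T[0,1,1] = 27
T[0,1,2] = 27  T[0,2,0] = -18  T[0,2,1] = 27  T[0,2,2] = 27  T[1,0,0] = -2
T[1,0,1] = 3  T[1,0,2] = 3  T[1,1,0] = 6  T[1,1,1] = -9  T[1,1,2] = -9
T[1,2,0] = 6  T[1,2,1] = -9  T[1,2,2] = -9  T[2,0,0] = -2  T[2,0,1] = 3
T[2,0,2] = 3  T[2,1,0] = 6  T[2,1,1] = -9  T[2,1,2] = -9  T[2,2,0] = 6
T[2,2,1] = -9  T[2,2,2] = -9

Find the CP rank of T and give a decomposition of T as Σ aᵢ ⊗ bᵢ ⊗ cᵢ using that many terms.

Lower bound: T ≠ 0 (e.g. T[0,0,0] = 6), so rank(T) ≥ 1.
Upper bound: if T = a ⊗ b ⊗ c then every fibre of T is a multiple of the corresponding factor, so read the factors off the fibres through the nonzero entry T[0,0,0] = 6.
The mode-1 fibre T[:,0,0] = [6, -2, -2] gives a = [3, -1, -1] (primitive direction); the mode-2 fibre T[0,:,0] = [6, -18, -18] gives b = [1, -3, -3]; then c[k] = T[0,0,k] / (a[0]·b[0]) = [6, -9, -9] / 3 = [2, -3, -3].
Expanding [3, -1, -1] ⊗ [1, -3, -3] ⊗ [2, -3, -3] reproduces all 27 entries of T, so T = [3, -1, -1] ⊗ [1, -3, -3] ⊗ [2, -3, -3] and rank(T) ≤ 1.
These bounds meet, so rank(T) = 1.

rank(T) = 1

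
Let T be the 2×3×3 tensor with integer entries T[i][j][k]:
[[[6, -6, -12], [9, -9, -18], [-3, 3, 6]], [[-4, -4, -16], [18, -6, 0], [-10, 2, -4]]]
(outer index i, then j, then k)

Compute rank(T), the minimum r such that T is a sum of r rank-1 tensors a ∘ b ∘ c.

2

Lower bound: the mode-1 unfolding of T (rows indexed by i, columns by (j,k) = (0,0), (0,1), (0,2), (1,0), (1,1), (1,2), (2,0), (2,1), (2,2)) is [[6, -6, -12, 9, -9, -18, -3, 3, 6], [-4, -4, -16, 18, -6, 0, -10, 2, -4]].
There the 2×2 minor on rows i ∈ {0, 1}, columns (j,k) ∈ {(0,0), (0,1)} is det [[6, -6], [-4, -4]] = -48 ≠ 0, so this unfolding has rank ≥ 2; CP rank is at least every unfolding rank, so rank(T) ≥ 2. (This is only a lower bound: in general the CP rank may exceed every unfolding rank, so we still need to exhibit 2 rank-1 terms summing to T.)
Upper bound — finding two terms. Write S_k = T[:,:,k] for the frontal slices: S₀ = [[6, 9, -3], [-4, 18, -10]], S₁ = [[-6, -9, 3], [-4, -6, 2]], S₂ = [[-12, -18, 6], [-16, 0, -4]].
If T = a₁ ∘ b₁ ∘ c₁ + a₂ ∘ b₂ ∘ c₂ then each S_k = c₁[k]·a₁b₁ᵀ + c₂[k]·a₂b₂ᵀ. S₀ and S₁ are linearly independent, so a₁b₁ᵀ and a₂b₂ᵀ must span the same plane of matrices: they are the rank-1 matrices of the form x·S₀ + y·S₁.
The 2×2 minor of x·S₀ + y·S₁ on rows {0,1}, columns {0,1} is 144·x² − 144·xy = 144·(x − y)(x), vanishing at (x:y) = (1:1) and (0:1).
M₁ = S₀ + S₁ = [[0, 0, 0], [-8, 12, -8]] = (-4)·[0, 1][2, -3, 2]ᵀ and M₂ = S₁ = [[-6, -9, 3], [-4, -6, 2]] = −[3, 2][2, 3, -1]ᵀ, so take a₁ = [0, 1], b₁ = [2, -3, 2], a₂ = [3, 2], b₂ = [2, 3, -1].
Each slice is an integer combination of E₁ = a₁b₁ᵀ and E₂ = a₂b₂ᵀ: S₀ = −4·E₁ + E₂, S₁ = −E₂, S₂ = −4·E₁ − 2·E₂; reading off coefficients, c₁ = [-4, 0, -4] and c₂ = [1, -1, -2].
Hence T = [0, 1] ∘ [2, -3, 2] ∘ [-4, 0, -4] + [3, 2] ∘ [2, 3, -1] ∘ [1, -1, -2], so rank(T) ≤ 2.
These bounds meet, so rank(T) = 2.
Check entry T[1,0,1] = -4: (1)·(2)·(0) + (2)·(2)·(-1) = -4.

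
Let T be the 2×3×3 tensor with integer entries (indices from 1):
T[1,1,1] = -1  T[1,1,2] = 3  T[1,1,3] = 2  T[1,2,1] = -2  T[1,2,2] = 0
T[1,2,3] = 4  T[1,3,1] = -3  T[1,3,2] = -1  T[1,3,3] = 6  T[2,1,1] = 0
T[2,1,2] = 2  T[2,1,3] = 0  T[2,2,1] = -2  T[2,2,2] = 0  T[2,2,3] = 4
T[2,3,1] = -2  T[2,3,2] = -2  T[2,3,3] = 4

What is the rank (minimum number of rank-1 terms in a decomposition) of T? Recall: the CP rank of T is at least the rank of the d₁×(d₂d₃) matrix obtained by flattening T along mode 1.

3

Lower bound: the mode-2 unfolding of T (rows indexed by j, columns by (i,k) = (1,1), (1,2), (1,3), (2,1), (2,2), (2,3)) is [[-1, 3, 2, 0, 2, 0], [-2, 0, 4, -2, 0, 4], [-3, -1, 6, -2, -2, 4]].
There the 3×3 minor on rows j ∈ {1, 2, 3}, columns (i,k) ∈ {(1,1), (1,2), (2,1)} is det [[-1, 3, 0], [-2, 0, -2], [-3, -1, -2]] = 8 ≠ 0, so this unfolding has rank ≥ 3; CP rank is at least every unfolding rank, so rank(T) ≥ 3. (Unfolding ranks only ever bound the CP rank from below — rank(T) can be strictly larger than all of them — so the matching upper bound has to come from an explicit 3-term decomposition.)
Upper bound: T is a sum of 3 rank-1 terms, T = (1, 0) ⊗ (1, 0, 1) ⊗ (-1, 1, 2) + (1, 1) ⊗ (0, 1, 1) ⊗ (-2, 0, 4) + (1, 1) ⊗ (1, 0, -1) ⊗ (0, 2, 0) (written with every a and b primitive with positive leading entry and the scale carried by c; CP decompositions are not unique, and this one is verified by expanding entrywise), so rank(T) ≤ 3.
These bounds meet, so rank(T) = 3.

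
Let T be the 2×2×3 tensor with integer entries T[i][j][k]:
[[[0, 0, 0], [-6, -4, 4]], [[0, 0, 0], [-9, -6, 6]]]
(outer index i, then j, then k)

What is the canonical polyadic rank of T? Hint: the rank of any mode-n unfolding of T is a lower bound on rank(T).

1

Lower bound: T ≠ 0 (e.g. T[0,1,0] = -6), so rank(T) ≥ 1.
Upper bound: if T = a ∘ b ∘ c then every fibre of T is a multiple of the corresponding factor, so read the factors off the fibres through the nonzero entry T[0,1,0] = -6.
The mode-1 fibre T[:,1,0] = [-6, -9] gives a = (2, 3) (primitive direction); the mode-2 fibre T[0,:,0] = [0, -6] gives b = (0, 1); then c[k] = T[0,1,k] / (a[0]·b[1]) = [-6, -4, 4] / 2 = (-3, -2, 2).
Expanding (2, 3) ∘ (0, 1) ∘ (-3, -2, 2) reproduces all 12 entries of T, so T = (2, 3) ∘ (0, 1) ∘ (-3, -2, 2) and rank(T) ≤ 1.
These bounds meet, so rank(T) = 1.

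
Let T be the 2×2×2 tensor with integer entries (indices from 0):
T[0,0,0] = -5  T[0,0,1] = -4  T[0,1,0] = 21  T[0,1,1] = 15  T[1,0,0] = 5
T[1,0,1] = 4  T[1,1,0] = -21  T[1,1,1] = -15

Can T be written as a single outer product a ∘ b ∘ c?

No

The mode-2 unfolding of T (rows indexed by j, columns by (i,k) = (0,0), (0,1), (1,0), (1,1)) is [[-5, -4, 5, 4], [21, 15, -21, -15]].
There the 2×2 minor on rows j ∈ {0, 1}, columns (i,k) ∈ {(0,0), (0,1)} is det [[-5, -4], [21, 15]] = 9 ≠ 0, so this unfolding has rank ≥ 2; CP rank is at least every unfolding rank, so rank(T) ≥ 2.
In particular rank(T) ≥ 2 > 1, so T is not rank-1.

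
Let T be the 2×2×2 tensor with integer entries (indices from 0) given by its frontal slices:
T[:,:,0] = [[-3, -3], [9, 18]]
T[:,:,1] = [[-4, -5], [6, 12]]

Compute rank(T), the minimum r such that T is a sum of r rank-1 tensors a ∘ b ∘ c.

Lower bound: the mode-3 unfolding of T (rows indexed by k, columns by (i,j) = (0,0), (0,1), (1,0), (1,1)) is [[-3, -3, 9, 18], [-4, -5, 6, 12]].
There the 2×2 minor on rows k ∈ {0, 1}, columns (i,j) ∈ {(0,0), (0,1)} is det [[-3, -3], [-4, -5]] = 3 ≠ 0, so this unfolding has rank ≥ 2; CP rank is at least every unfolding rank, so rank(T) ≥ 2. (This is only a lower bound: in general the CP rank may exceed every unfolding rank, so we still need to exhibit 2 rank-1 terms summing to T.)
Upper bound — finding two terms. Write S_k = T[:,:,k] for the frontal slices: S₀ = [[-3, -3], [9, 18]], S₁ = [[-4, -5], [6, 12]].
If T = a₁ ∘ b₁ ∘ c₁ + a₂ ∘ b₂ ∘ c₂ then each S_k = c₁[k]·a₁b₁ᵀ + c₂[k]·a₂b₂ᵀ. S₀ and S₁ are linearly independent, so a₁b₁ᵀ and a₂b₂ᵀ must span the same plane of matrices: they are the rank-1 matrices of the form x·S₀ + y·S₁.
det(x·S₀ + y·S₁) is −27·x² − 45·xy − 18·y² = (-9)·(3·x + 2·y)(x + y), vanishing at (x:y) = (2:-3) and (1:-1).
M₁ = 2·S₀ − 3·S₁ = [[6, 9], [0, 0]] = 3·(1, 0)(2, 3)ᵀ and M₂ = S₀ − S₁ = [[1, 2], [3, 6]] = (1, 3)(1, 2)ᵀ, so take a₁ = (1, 0), b₁ = (2, 3), a₂ = (1, 3), b₂ = (1, 2).
Each slice is an integer combination of E₁ = a₁b₁ᵀ and E₂ = a₂b₂ᵀ: S₀ = −3·E₁ + 3·E₂, S₁ = −3·E₁ + 2·E₂; reading off coefficients, c₁ = (-3, -3) and c₂ = (3, 2).
Hence T = (1, 0) ∘ (2, 3) ∘ (-3, -3) + (1, 3) ∘ (1, 2) ∘ (3, 2), so rank(T) ≤ 2.
These bounds meet, so rank(T) = 2.

2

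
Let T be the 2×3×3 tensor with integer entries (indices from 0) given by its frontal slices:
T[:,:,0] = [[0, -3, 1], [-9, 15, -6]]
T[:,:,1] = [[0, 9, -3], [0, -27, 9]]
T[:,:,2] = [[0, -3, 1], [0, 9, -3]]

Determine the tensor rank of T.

2

Lower bound: in the mode-2 unfolding of T (rows indexed by j, columns by (i,k)) the 2×2 minor on rows j ∈ {0, 1}, columns (i,k) ∈ {(0,0), (1,0)} is det [[0, -9], [-3, 15]] = -27 ≠ 0, so that unfolding has rank ≥ 2 and hence rank(T) ≥ 2 (CP rank is at least every unfolding rank, though it can be larger).
Upper bound: with S_k = T[:,:,k], the two rank-1 terms a₁b₁ᵀ, a₂b₂ᵀ are the rank-1 members of the pencil x·S₀ + y·S₁.
The 2×2 minor of x·S₀ + y·S₁ on rows {0,1}, columns {0,1} is −27·x² + 81·xy = (-27)·(x − 3·y)(x), vanishing at (x:y) = (3:1) and (0:1).
M₁ = 3·S₀ + S₁ = [[0, 0, 0], [-27, 18, -9]] = (-9)·(0, 1)(3, -2, 1)ᵀ and M₂ = S₁ = [[0, 9, -3], [0, -27, 9]] = 3·(1, -3)(0, 3, -1)ᵀ, so take a₁ = (0, 1), b₁ = (3, -2, 1), a₂ = (1, -3), b₂ = (0, 3, -1).
Each slice is an integer combination of E₁ = a₁b₁ᵀ and E₂ = a₂b₂ᵀ: S₀ = −3·E₁ − E₂, S₁ = 3·E₂, S₂ = −E₂; reading off coefficients, c₁ = (-3, 0, 0) and c₂ = (-1, 3, -1).
Hence T = (0, 1) (x) (3, -2, 1) (x) (-3, 0, 0) + (1, -3) (x) (0, 3, -1) (x) (-1, 3, -1), so rank(T) ≤ 2.
These bounds meet, so rank(T) = 2.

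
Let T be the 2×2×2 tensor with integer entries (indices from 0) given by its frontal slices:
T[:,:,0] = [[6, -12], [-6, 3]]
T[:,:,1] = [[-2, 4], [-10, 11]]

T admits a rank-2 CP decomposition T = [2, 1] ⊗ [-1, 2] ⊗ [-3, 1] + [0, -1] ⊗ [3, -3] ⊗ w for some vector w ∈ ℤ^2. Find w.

w = [3, 3]

Subtract the known terms from T to get the rank-1 residual R = [0, -1] ⊗ [3, -3] ⊗ w, so R[i,j,k] = a[i]·b[j]·w[k]. Pick indices with nonzero a[1]·b[0] = (-1)·(3) = -3. Only the fibre through (1,0,·) is needed: R[1,0,:] = T[1,0,:] − Σₗ aₗ[1]bₗ[0]cₗ = [-6, -10] − (1)·(-1)·[-3, 1] = [-9, -9]. Then w[k] = R[1,0,k] / -3 for each k, giving w = [-9, -9] / -3 = [3, 3].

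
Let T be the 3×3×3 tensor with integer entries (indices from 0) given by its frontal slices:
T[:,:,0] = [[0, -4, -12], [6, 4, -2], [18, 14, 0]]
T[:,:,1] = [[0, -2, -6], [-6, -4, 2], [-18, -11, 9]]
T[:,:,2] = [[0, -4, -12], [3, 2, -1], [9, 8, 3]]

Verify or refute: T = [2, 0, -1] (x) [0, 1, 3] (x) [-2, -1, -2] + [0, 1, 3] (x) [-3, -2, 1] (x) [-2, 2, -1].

Yes

Reconstruct entrywise from the claimed factors. For example, T[0,1,0] = -4 and Σₗ aₗ[0]bₗ[1]cₗ[0] = (2)·(1)·(-2) + (0)·(-2)·(-2) = -4; checking all 27 entries, every one matches. The claim holds.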